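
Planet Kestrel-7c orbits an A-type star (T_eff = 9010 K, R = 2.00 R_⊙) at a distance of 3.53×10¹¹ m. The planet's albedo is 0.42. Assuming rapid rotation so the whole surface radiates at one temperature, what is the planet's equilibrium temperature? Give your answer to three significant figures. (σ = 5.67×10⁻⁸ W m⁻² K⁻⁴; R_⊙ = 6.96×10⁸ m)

T_eq ≈ 349 K

R_⋆ = 2.00 × 6.96×10⁸ = 1.39×10⁹ m.
L = 4πR_⋆²σT_⋆⁴ = 4π(1.39×10⁹)² × 5.67×10⁻⁸ × (9010)⁴ = 9.10×10²⁷ W.
S = L/(4πd²) = 5810 W m⁻².
Energy balance: absorbed = emitted ⇒ πR²·S(1−A) = 4πR²·σT_eq⁴, so T_eq⁴ = S(1−A)/(4σ).
T_eq = [5810 × 0.58 / (4 × 5.67×10⁻⁸)]^(1/4) = (1.49×10¹⁰)^(1/4) = 349 K.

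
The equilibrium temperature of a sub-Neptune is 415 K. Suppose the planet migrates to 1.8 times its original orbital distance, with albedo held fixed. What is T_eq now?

T_eq ≈ 309 K

T_eq ∝ L^(1/4) · d^(−1/2).
T′ = 415 / 1.8^(1/2) = 309 K.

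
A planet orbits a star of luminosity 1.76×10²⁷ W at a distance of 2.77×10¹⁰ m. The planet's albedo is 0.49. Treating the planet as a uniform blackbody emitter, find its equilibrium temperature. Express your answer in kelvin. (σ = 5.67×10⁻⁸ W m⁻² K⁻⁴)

Flux: S = L/(4πd²) = 1.76×10²⁷/(4π×(2.77×10¹⁰)²) = 1.83×10⁵ W m⁻².
Energy balance: absorbed = emitted ⇒ πR²·S(1−A) = 4πR²·σT_eq⁴, so T_eq⁴ = S(1−A)/(4σ).
T_eq = [1.83×10⁵ × 0.51 / (4 × 5.67×10⁻⁸)]^(1/4) = (4.10×10¹¹)^(1/4) = 800 K.

T_eq ≈ 800 K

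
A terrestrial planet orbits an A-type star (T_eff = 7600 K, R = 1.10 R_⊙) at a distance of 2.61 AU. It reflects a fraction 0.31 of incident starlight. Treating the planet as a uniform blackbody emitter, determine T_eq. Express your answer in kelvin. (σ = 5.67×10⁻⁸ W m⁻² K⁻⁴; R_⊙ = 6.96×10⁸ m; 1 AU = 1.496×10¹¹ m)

T_eq ≈ 217 K

R_⋆ = 1.10 × 6.96×10⁸ = 7.66×10⁸ m.
d = 2.61 AU = 3.90×10¹¹ m.
L = 4πR_⋆²σT_⋆⁴ = 4π(7.66×10⁸)² × 5.67×10⁻⁸ × (7600)⁴ = 1.39×10²⁷ W.
S = L/(4πd²) = 727 W m⁻².
Energy balance: absorbed = emitted ⇒ πR²·S(1−A) = 4πR²·σT_eq⁴, so T_eq⁴ = S(1−A)/(4σ).
T_eq = [727 × 0.69 / (4 × 5.67×10⁻⁸)]^(1/4) = (2.21×10⁹)^(1/4) = 217 K.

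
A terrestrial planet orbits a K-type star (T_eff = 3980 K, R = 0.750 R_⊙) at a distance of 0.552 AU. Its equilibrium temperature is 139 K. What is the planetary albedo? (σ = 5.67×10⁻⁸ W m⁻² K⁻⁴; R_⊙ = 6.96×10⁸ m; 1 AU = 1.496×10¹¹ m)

A ≈ 0.85

R_⋆ = 0.750 × 6.96×10⁸ = 5.22×10⁸ m.
d = 0.552 AU = 8.26×10¹⁰ m.
L = 4πR_⋆²σT_⋆⁴ = 4π(5.22×10⁸)² × 5.67×10⁻⁸ × (3980)⁴ = 4.87×10²⁵ W.
S = L/(4πd²) = 568 W m⁻².
From T_eq⁴ = S(1−A)/(4σ): 1−A = 4σT_eq⁴/S.
1−A = 4 × 5.67×10⁻⁸ × (139)⁴ / 568 = 0.149.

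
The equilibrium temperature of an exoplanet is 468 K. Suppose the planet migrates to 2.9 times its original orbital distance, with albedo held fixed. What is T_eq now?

T_eq ∝ L^(1/4) · d^(−1/2).
T′ = 468 / 2.9^(1/2) = 275 K.

T_eq ≈ 275 K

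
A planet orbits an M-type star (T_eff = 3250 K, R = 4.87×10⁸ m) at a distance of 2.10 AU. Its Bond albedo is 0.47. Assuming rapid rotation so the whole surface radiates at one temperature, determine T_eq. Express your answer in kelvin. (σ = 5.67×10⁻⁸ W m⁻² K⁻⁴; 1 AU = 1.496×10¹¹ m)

d = 2.10 AU = 3.14×10¹¹ m.
L = 4πR_⋆²σT_⋆⁴ = 4π(4.87×10⁸)² × 5.67×10⁻⁸ × (3250)⁴ = 1.89×10²⁵ W.
S = L/(4πd²) = 15.2 W m⁻².
Energy balance: absorbed = emitted ⇒ πR²·S(1−A) = 4πR²·σT_eq⁴, so T_eq⁴ = S(1−A)/(4σ).
T_eq = [15.2 × 0.53 / (4 × 5.67×10⁻⁸)]^(1/4) = (3.55×10⁷)^(1/4) = 77.2 K.

T_eq ≈ 77.2 K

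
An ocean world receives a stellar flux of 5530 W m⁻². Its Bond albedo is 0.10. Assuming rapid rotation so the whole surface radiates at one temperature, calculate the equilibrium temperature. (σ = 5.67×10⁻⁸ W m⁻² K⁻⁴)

Energy balance: absorbed = emitted ⇒ πR²·S(1−A) = 4πR²·σT_eq⁴, so T_eq⁴ = S(1−A)/(4σ).
T_eq = [5530 × 0.90 / (4 × 5.67×10⁻⁸)]^(1/4) = (2.19×10¹⁰)^(1/4) = 385 K.

T_eq ≈ 385 K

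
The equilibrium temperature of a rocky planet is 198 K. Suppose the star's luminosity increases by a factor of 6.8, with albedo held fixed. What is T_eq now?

T_eq ≈ 320 K

T_eq ∝ L^(1/4) · d^(−1/2).
T′ = 198 × 6.8^(1/4) = 320 K.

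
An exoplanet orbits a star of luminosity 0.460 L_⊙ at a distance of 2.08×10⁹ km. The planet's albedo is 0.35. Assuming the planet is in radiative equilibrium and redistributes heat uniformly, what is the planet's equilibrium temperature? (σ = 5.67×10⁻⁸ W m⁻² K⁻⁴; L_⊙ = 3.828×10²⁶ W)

T_eq ≈ 55.2 K

d = 2.08×10⁹ km = 2.08×10¹² m.
L = 0.460 × 3.828×10²⁶ = 1.76×10²⁶ W.
Flux: S = L/(4πd²) = 1.76×10²⁶/(4π×(2.08×10¹²)²) = 3.24 W m⁻².
Energy balance: absorbed = emitted ⇒ πR²·S(1−A) = 4πR²·σT_eq⁴, so T_eq⁴ = S(1−A)/(4σ).
T_eq = [3.24 × 0.65 / (4 × 5.67×10⁻⁸)]^(1/4) = (9.28×10⁶)^(1/4) = 55.2 K.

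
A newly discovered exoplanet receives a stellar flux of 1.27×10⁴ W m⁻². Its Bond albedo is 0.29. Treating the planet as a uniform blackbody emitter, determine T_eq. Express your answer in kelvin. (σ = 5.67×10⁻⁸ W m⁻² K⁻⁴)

T_eq ≈ 447 K

Energy balance: absorbed = emitted ⇒ πR²·S(1−A) = 4πR²·σT_eq⁴, so T_eq⁴ = S(1−A)/(4σ).
T_eq = [1.27×10⁴ × 0.71 / (4 × 5.67×10⁻⁸)]^(1/4) = (3.98×10¹⁰)^(1/4) = 447 K.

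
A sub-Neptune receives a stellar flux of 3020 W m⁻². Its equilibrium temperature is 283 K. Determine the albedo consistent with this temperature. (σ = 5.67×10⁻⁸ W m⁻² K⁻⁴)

From T_eq⁴ = S(1−A)/(4σ): 1−A = 4σT_eq⁴/S.
1−A = 4 × 5.67×10⁻⁸ × (283)⁴ / 3020 = 0.482.

A ≈ 0.52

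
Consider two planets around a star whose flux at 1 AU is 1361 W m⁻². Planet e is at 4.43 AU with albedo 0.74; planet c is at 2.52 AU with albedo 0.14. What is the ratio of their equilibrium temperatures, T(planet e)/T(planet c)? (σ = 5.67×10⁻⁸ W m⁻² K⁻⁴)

T_eq = [S₀(1−A)/(4σd²)]^(1/4), so T ∝ (1−A)^(1/4) / √d.
T₁ = [1361×0.26/(4×5.67×10⁻⁸×4.43²)]^(1/4) = 94.43 K.
T₂ = [1361×0.86/(4×5.67×10⁻⁸×2.52²)]^(1/4) = 168.84 K.

T₁/T₂ ≈ 0.559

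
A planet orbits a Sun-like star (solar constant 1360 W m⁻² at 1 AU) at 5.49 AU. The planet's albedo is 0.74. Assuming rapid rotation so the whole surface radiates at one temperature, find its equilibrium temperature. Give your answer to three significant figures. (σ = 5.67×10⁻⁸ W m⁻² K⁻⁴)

Flux at 5.49 AU: S = 1360/5.49² = 45.1 W m⁻².
Energy balance: absorbed = emitted ⇒ πR²·S(1−A) = 4πR²·σT_eq⁴, so T_eq⁴ = S(1−A)/(4σ).
T_eq = [45.1 × 0.26 / (4 × 5.67×10⁻⁸)]^(1/4) = (5.17×10⁷)^(1/4) = 84.8 K.

T_eq ≈ 84.8 K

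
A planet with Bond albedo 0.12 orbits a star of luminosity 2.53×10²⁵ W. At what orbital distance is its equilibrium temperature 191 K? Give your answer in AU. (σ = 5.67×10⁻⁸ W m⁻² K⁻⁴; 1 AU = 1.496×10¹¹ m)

d ≈ 0.512 AU

From T_eq⁴ = L(1−A)/(16πσd²): d = √[L(1−A)/(16πσT_eq⁴)].
d = √[2.53×10²⁵ × 0.88 / (16π × 5.67×10⁻⁸ × (191)⁴)] = 7.66×10¹⁰ m = 0.512 AU.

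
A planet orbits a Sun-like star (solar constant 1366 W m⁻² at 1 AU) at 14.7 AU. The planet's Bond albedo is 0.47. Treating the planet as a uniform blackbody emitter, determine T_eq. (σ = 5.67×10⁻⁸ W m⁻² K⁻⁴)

T_eq ≈ 62.0 K

Flux at 14.7 AU: S = 1366/14.7² = 6.32 W m⁻².
Energy balance: absorbed = emitted ⇒ πR²·S(1−A) = 4πR²·σT_eq⁴, so T_eq⁴ = S(1−A)/(4σ).
T_eq = [6.32 × 0.53 / (4 × 5.67×10⁻⁸)]^(1/4) = (1.48×10⁷)^(1/4) = 62.0 K.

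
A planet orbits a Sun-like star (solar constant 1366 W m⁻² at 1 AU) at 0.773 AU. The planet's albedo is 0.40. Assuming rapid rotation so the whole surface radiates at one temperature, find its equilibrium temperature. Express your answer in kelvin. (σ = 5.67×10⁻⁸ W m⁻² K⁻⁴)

T_eq ≈ 279 K

Flux at 0.773 AU: S = 1366/0.773² = 2290 W m⁻².
Energy balance: absorbed = emitted ⇒ πR²·S(1−A) = 4πR²·σT_eq⁴, so T_eq⁴ = S(1−A)/(4σ).
T_eq = [2290 × 0.60 / (4 × 5.67×10⁻⁸)]^(1/4) = (6.05×10⁹)^(1/4) = 279 K.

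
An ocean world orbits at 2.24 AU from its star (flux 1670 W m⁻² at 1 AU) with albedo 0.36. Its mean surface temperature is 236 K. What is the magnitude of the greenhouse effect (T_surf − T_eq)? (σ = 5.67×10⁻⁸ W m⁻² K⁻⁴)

S = 1670/2.24² = 332.8 W m⁻².
T_eq = [S(1−A)/(4σ)]^(1/4) = [332.8×0.64/(4×5.67×10⁻⁸)]^(1/4) = 175.1 K.
ΔT = T_surf − T_eq = 236 − 175.1.

ΔT ≈ 60.9 K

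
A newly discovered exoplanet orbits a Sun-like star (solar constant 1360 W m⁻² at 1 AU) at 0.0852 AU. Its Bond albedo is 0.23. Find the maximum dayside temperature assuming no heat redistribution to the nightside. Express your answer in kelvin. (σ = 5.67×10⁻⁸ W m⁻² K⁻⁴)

T_ss ≈ 1260 K

Flux at 0.0852 AU: S = 1360/0.0852² = 1.87×10⁵ W m⁻².
With no redistribution each surface element balances locally: S(1−A) = σT⁴.
T = [1.87×10⁵ × 0.77 / 5.67×10⁻⁸]^(1/4) = (2.54×10¹²)^(1/4) = 1260 K.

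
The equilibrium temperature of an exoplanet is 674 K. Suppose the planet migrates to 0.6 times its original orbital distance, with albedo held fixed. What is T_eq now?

T_eq ≈ 870 K

T_eq ∝ L^(1/4) · d^(−1/2).
T′ = 674 / 0.6^(1/2) = 870 K.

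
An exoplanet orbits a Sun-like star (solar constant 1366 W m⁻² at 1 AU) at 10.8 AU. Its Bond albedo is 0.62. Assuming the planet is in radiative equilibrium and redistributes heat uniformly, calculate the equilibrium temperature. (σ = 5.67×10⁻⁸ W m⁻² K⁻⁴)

Flux at 10.8 AU: S = 1366/10.8² = 11.7 W m⁻².
Energy balance: absorbed = emitted ⇒ πR²·S(1−A) = 4πR²·σT_eq⁴, so T_eq⁴ = S(1−A)/(4σ).
T_eq = [11.7 × 0.38 / (4 × 5.67×10⁻⁸)]^(1/4) = (1.96×10⁷)^(1/4) = 66.6 K.

T_eq ≈ 66.6 K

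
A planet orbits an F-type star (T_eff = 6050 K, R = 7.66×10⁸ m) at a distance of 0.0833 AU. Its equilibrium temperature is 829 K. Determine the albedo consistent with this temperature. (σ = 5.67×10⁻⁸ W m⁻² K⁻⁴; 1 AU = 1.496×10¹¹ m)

d = 0.0833 AU = 1.25×10¹⁰ m.
L = 4πR_⋆²σT_⋆⁴ = 4π(7.66×10⁸)² × 5.67×10⁻⁸ × (6050)⁴ = 5.60×10²⁶ W.
S = L/(4πd²) = 2.87×10⁵ W m⁻².
From T_eq⁴ = S(1−A)/(4σ): 1−A = 4σT_eq⁴/S.
1−A = 4 × 5.67×10⁻⁸ × (829)⁴ / 2.87×10⁵ = 0.373.

A ≈ 0.63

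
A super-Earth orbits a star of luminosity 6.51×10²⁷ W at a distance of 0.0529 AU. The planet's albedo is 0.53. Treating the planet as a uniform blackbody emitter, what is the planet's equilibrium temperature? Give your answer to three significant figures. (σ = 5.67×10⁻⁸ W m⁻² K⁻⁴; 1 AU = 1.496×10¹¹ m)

T_eq ≈ 2030 K

d = 0.0529 AU = 7.91×10⁹ m.
Flux: S = L/(4πd²) = 6.51×10²⁷/(4π×(7.91×10⁹)²) = 8.27×10⁶ W m⁻².
Energy balance: absorbed = emitted ⇒ πR²·S(1−A) = 4πR²·σT_eq⁴, so T_eq⁴ = S(1−A)/(4σ).
T_eq = [8.27×10⁶ × 0.47 / (4 × 5.67×10⁻⁸)]^(1/4) = (1.71×10¹³)^(1/4) = 2030 K.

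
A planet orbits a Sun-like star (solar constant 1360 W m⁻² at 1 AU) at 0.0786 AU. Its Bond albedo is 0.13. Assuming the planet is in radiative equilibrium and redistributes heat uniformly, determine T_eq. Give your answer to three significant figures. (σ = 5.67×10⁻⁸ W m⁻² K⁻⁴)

T_eq ≈ 959 K

Flux at 0.0786 AU: S = 1360/0.0786² = 2.20×10⁵ W m⁻².
Energy balance: absorbed = emitted ⇒ πR²·S(1−A) = 4πR²·σT_eq⁴, so T_eq⁴ = S(1−A)/(4σ).
T_eq = [2.20×10⁵ × 0.87 / (4 × 5.67×10⁻⁸)]^(1/4) = (8.44×10¹¹)^(1/4) = 959 K.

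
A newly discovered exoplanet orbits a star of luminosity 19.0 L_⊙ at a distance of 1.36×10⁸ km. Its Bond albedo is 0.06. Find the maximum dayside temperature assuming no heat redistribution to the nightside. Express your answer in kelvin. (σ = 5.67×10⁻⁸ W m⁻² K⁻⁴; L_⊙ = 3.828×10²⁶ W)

T_ss ≈ 849 K

d = 1.36×10⁸ km = 1.36×10¹¹ m.
L = 19.0 × 3.828×10²⁶ = 7.27×10²⁷ W.
Flux: S = L/(4πd²) = 7.27×10²⁷/(4π×(1.36×10¹¹)²) = 3.13×10⁴ W m⁻².
With no redistribution each surface element balances locally: S(1−A) = σT⁴.
T = [3.13×10⁴ × 0.94 / 5.67×10⁻⁸]^(1/4) = (5.19×10¹¹)^(1/4) = 849 K.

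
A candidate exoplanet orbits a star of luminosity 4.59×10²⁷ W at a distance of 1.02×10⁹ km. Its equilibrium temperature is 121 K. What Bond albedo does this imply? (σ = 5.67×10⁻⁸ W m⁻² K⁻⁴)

A ≈ 0.86

d = 1.02×10⁹ km = 1.02×10¹² m.
Flux: S = L/(4πd²) = 4.59×10²⁷/(4π×(1.02×10¹²)²) = 351 W m⁻².
From T_eq⁴ = S(1−A)/(4σ): 1−A = 4σT_eq⁴/S.
1−A = 4 × 5.67×10⁻⁸ × (121)⁴ / 351 = 0.138.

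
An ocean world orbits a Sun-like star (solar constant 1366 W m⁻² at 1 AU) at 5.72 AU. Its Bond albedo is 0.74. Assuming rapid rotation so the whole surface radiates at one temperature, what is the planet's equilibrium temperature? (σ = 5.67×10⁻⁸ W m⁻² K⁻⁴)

Flux at 5.72 AU: S = 1366/5.72² = 41.8 W m⁻².
Energy balance: absorbed = emitted ⇒ πR²·S(1−A) = 4πR²·σT_eq⁴, so T_eq⁴ = S(1−A)/(4σ).
T_eq = [41.8 × 0.26 / (4 × 5.67×10⁻⁸)]^(1/4) = (4.79×10⁷)^(1/4) = 83.2 K.

T_eq ≈ 83.2 K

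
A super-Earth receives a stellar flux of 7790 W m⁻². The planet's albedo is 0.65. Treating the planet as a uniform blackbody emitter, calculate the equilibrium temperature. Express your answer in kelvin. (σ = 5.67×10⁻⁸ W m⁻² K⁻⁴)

Energy balance: absorbed = emitted ⇒ πR²·S(1−A) = 4πR²·σT_eq⁴, so T_eq⁴ = S(1−A)/(4σ).
T_eq = [7790 × 0.35 / (4 × 5.67×10⁻⁸)]^(1/4) = (1.20×10¹⁰)^(1/4) = 331 K.

T_eq ≈ 331 K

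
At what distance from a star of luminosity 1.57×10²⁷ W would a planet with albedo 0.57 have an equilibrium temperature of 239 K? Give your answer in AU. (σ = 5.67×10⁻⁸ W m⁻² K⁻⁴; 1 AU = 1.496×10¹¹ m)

d ≈ 1.80 AU

From T_eq⁴ = L(1−A)/(16πσd²): d = √[L(1−A)/(16πσT_eq⁴)].
d = √[1.57×10²⁷ × 0.43 / (16π × 5.67×10⁻⁸ × (239)⁴)] = 2.69×10¹¹ m = 1.80 AU.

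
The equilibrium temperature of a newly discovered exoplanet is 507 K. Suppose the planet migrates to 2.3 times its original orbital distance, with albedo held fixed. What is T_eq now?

T_eq ∝ L^(1/4) · d^(−1/2).
T′ = 507 / 2.3^(1/2) = 334 K.

T_eq ≈ 334 K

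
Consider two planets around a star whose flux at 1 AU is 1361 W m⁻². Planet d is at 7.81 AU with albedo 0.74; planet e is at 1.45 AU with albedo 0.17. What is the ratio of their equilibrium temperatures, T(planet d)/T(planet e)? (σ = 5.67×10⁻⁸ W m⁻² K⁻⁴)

T_eq = [S₀(1−A)/(4σd²)]^(1/4), so T ∝ (1−A)^(1/4) / √d.
T₁ = [1361×0.26/(4×5.67×10⁻⁸×7.81²)]^(1/4) = 71.12 K.
T₂ = [1361×0.83/(4×5.67×10⁻⁸×1.45²)]^(1/4) = 220.62 K.

T₁/T₂ ≈ 0.322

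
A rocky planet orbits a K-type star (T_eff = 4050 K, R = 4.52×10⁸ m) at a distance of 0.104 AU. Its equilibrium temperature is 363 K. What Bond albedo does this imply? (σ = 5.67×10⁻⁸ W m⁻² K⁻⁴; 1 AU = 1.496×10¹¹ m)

d = 0.104 AU = 1.56×10¹⁰ m.
L = 4πR_⋆²σT_⋆⁴ = 4π(4.52×10⁸)² × 5.67×10⁻⁸ × (4050)⁴ = 3.92×10²⁵ W.
S = L/(4πd²) = 1.29×10⁴ W m⁻².
From T_eq⁴ = S(1−A)/(4σ): 1−A = 4σT_eq⁴/S.
1−A = 4 × 5.67×10⁻⁸ × (363)⁴ / 1.29×10⁴ = 0.306.

A ≈ 0.69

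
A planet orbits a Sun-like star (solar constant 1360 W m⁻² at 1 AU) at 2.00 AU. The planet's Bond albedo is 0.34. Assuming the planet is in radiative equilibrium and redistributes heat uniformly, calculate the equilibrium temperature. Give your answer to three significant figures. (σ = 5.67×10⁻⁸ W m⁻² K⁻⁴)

T_eq ≈ 177 K

Flux at 2.00 AU: S = 1360/2.00² = 340 W m⁻².
Energy balance: absorbed = emitted ⇒ πR²·S(1−A) = 4πR²·σT_eq⁴, so T_eq⁴ = S(1−A)/(4σ).
T_eq = [340 × 0.66 / (4 × 5.67×10⁻⁸)]^(1/4) = (9.89×10⁸)^(1/4) = 177 K.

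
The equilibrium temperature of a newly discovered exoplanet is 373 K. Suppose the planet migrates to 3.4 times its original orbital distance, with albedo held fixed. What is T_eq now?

T_eq ≈ 202 K

T_eq ∝ L^(1/4) · d^(−1/2).
T′ = 373 / 3.4^(1/2) = 202 K.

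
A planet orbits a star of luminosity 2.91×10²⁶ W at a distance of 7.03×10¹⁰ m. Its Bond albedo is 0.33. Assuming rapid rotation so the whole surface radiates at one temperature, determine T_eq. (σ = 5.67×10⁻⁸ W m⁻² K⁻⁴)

Flux: S = L/(4πd²) = 2.91×10²⁶/(4π×(7.03×10¹⁰)²) = 4690 W m⁻².
Energy balance: absorbed = emitted ⇒ πR²·S(1−A) = 4πR²·σT_eq⁴, so T_eq⁴ = S(1−A)/(4σ).
T_eq = [4690 × 0.67 / (4 × 5.67×10⁻⁸)]^(1/4) = (1.38×10¹⁰)^(1/4) = 343 K.

T_eq ≈ 343 K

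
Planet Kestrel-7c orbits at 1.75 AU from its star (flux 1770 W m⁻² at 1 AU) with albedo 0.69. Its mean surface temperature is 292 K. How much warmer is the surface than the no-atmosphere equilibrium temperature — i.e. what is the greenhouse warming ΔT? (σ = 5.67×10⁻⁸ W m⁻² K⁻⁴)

ΔT ≈ 124.3 K

S = 1770/1.75² = 578.0 W m⁻².
T_eq = [S(1−A)/(4σ)]^(1/4) = [578.0×0.31/(4×5.67×10⁻⁸)]^(1/4) = 167.7 K.
ΔT = T_surf − T_eq = 292 − 167.7.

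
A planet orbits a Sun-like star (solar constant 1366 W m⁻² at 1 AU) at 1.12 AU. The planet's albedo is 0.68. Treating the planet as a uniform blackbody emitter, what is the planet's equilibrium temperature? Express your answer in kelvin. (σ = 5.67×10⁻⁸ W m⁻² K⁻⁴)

T_eq ≈ 198 K

Flux at 1.12 AU: S = 1366/1.12² = 1090 W m⁻².
Energy balance: absorbed = emitted ⇒ πR²·S(1−A) = 4πR²·σT_eq⁴, so T_eq⁴ = S(1−A)/(4σ).
T_eq = [1090 × 0.32 / (4 × 5.67×10⁻⁸)]^(1/4) = (1.54×10⁹)^(1/4) = 198 K.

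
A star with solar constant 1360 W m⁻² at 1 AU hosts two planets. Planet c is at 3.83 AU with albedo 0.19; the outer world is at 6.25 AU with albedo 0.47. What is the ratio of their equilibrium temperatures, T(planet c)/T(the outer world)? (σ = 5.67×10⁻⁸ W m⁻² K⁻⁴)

T₁/T₂ ≈ 1.420

T_eq = [S₀(1−A)/(4σd²)]^(1/4), so T ∝ (1−A)^(1/4) / √d.
T₁ = [1360×0.81/(4×5.67×10⁻⁸×3.83²)]^(1/4) = 134.89 K.
T₂ = [1360×0.53/(4×5.67×10⁻⁸×6.25²)]^(1/4) = 94.97 K.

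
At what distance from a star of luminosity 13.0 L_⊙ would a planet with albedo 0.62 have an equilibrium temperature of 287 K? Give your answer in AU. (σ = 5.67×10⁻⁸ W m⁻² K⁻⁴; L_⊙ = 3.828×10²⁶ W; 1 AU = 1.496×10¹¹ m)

d ≈ 2.09 AU

L = 13.0 × 3.828×10²⁶ = 4.98×10²⁷ W.
From T_eq⁴ = L(1−A)/(16πσd²): d = √[L(1−A)/(16πσT_eq⁴)].
d = √[4.98×10²⁷ × 0.38 / (16π × 5.67×10⁻⁸ × (287)⁴)] = 3.13×10¹¹ m = 2.09 AU.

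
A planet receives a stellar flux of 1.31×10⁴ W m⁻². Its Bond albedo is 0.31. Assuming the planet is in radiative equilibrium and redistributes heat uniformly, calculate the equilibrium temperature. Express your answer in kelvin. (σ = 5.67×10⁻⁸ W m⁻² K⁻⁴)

T_eq ≈ 447 K

Energy balance: absorbed = emitted ⇒ πR²·S(1−A) = 4πR²·σT_eq⁴, so T_eq⁴ = S(1−A)/(4σ).
T_eq = [1.31×10⁴ × 0.69 / (4 × 5.67×10⁻⁸)]^(1/4) = (3.99×10¹⁰)^(1/4) = 447 K.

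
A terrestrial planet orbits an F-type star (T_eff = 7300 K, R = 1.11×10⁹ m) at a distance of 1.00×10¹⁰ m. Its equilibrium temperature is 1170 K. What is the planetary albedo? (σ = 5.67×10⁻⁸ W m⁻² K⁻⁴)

A ≈ 0.79

L = 4πR_⋆²σT_⋆⁴ = 4π(1.11×10⁹)² × 5.67×10⁻⁸ × (7300)⁴ = 2.49×10²⁷ W.
S = L/(4πd²) = 1.98×10⁶ W m⁻².
From T_eq⁴ = S(1−A)/(4σ): 1−A = 4σT_eq⁴/S.
1−A = 4 × 5.67×10⁻⁸ × (1170)⁴ / 1.98×10⁶ = 0.214.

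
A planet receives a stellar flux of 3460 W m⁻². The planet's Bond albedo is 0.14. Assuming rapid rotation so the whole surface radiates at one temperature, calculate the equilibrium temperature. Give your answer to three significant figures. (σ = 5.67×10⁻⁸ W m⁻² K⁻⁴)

T_eq ≈ 338 K

Energy balance: absorbed = emitted ⇒ πR²·S(1−A) = 4πR²·σT_eq⁴, so T_eq⁴ = S(1−A)/(4σ).
T_eq = [3460 × 0.86 / (4 × 5.67×10⁻⁸)]^(1/4) = (1.31×10¹⁰)^(1/4) = 338 K.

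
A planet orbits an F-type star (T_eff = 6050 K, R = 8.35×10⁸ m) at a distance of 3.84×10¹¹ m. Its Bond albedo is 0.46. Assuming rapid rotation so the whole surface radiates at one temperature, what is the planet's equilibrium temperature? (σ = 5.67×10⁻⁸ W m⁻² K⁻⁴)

T_eq ≈ 171 K

L = 4πR_⋆²σT_⋆⁴ = 4π(8.35×10⁸)² × 5.67×10⁻⁸ × (6050)⁴ = 6.66×10²⁶ W.
S = L/(4πd²) = 359 W m⁻².
Energy balance: absorbed = emitted ⇒ πR²·S(1−A) = 4πR²·σT_eq⁴, so T_eq⁴ = S(1−A)/(4σ).
T_eq = [359 × 0.54 / (4 × 5.67×10⁻⁸)]^(1/4) = (8.55×10⁸)^(1/4) = 171 K.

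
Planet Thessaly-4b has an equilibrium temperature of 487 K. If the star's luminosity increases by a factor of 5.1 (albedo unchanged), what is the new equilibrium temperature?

T_eq ∝ L^(1/4) · d^(−1/2).
T′ = 487 × 5.1^(1/4) = 732 K.

T_eq ≈ 732 K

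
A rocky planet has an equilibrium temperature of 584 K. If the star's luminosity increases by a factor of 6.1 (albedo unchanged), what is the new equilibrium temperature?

T_eq ≈ 918 K

T_eq ∝ L^(1/4) · d^(−1/2).
T′ = 584 × 6.1^(1/4) = 918 K.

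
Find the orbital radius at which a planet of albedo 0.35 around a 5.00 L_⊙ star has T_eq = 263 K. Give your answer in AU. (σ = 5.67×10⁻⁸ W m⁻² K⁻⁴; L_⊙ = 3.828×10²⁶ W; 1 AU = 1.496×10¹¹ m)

d ≈ 2.02 AU

L = 5.00 × 3.828×10²⁶ = 1.91×10²⁷ W.
From T_eq⁴ = L(1−A)/(16πσd²): d = √[L(1−A)/(16πσT_eq⁴)].
d = √[1.91×10²⁷ × 0.65 / (16π × 5.67×10⁻⁸ × (263)⁴)] = 3.02×10¹¹ m = 2.02 AU.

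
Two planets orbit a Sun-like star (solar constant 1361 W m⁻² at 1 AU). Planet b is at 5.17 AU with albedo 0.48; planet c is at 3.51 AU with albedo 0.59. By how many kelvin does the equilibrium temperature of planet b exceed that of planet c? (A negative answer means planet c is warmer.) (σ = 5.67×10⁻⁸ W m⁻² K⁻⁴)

T_eq = [S₀(1−A)/(4σd²)]^(1/4), so T ∝ (1−A)^(1/4) / √d.
T₁ = [1361×0.52/(4×5.67×10⁻⁸×5.17²)]^(1/4) = 103.95 K.
T₂ = [1361×0.41/(4×5.67×10⁻⁸×3.51²)]^(1/4) = 118.88 K.

ΔT ≈ -14.9 K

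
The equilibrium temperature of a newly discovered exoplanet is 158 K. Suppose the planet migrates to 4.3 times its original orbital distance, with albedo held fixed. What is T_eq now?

T_eq ≈ 76.2 K

T_eq ∝ L^(1/4) · d^(−1/2).
T′ = 158 / 4.3^(1/2) = 76.2 K.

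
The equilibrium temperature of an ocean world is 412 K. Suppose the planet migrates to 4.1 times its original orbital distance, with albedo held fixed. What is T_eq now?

T_eq ∝ L^(1/4) · d^(−1/2).
T′ = 412 / 4.1^(1/2) = 203 K.

T_eq ≈ 203 K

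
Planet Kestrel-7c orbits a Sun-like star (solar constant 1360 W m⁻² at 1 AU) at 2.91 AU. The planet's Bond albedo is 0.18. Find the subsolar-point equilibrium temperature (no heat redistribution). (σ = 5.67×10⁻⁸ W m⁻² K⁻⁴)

Flux at 2.91 AU: S = 1360/2.91² = 161 W m⁻².
At the subsolar point the surface absorbs S(1−A) and emits σT⁴ per unit area — no factor of 4, since only the local patch is in balance.
T = [161 × 0.82 / 5.67×10⁻⁸]^(1/4) = (2.32×10⁹)^(1/4) = 220 K.

T_ss ≈ 220 K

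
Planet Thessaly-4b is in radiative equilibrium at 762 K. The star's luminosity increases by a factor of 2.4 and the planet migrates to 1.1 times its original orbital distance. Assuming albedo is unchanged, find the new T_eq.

T_eq ∝ L^(1/4) · d^(−1/2).
T′ = 762 × 2.4^(1/4) / 1.1^(1/2) = 904 K.

T_eq ≈ 904 K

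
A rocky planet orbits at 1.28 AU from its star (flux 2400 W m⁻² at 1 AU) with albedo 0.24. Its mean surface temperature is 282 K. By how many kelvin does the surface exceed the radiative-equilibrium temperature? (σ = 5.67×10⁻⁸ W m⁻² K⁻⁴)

ΔT ≈ 17.3 K

S = 2400/1.28² = 1465 W m⁻².
T_eq = [S(1−A)/(4σ)]^(1/4) = [1465×0.76/(4×5.67×10⁻⁸)]^(1/4) = 264.7 K.
ΔT = T_surf − T_eq = 282 − 264.7.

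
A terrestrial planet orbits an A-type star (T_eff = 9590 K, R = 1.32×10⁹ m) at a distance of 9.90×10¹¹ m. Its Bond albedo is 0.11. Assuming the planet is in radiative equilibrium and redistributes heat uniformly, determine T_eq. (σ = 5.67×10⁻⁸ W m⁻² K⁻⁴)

T_eq ≈ 241 K

L = 4πR_⋆²σT_⋆⁴ = 4π(1.32×10⁹)² × 5.67×10⁻⁸ × (9590)⁴ = 1.05×10²⁸ W.
S = L/(4πd²) = 853 W m⁻².
Energy balance: absorbed = emitted ⇒ πR²·S(1−A) = 4πR²·σT_eq⁴, so T_eq⁴ = S(1−A)/(4σ).
T_eq = [853 × 0.89 / (4 × 5.67×10⁻⁸)]^(1/4) = (3.35×10⁹)^(1/4) = 241 K.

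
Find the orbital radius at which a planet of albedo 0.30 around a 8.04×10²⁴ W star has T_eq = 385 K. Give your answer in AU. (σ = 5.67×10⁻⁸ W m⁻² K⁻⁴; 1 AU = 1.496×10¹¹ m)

d ≈ 0.0634 AU

From T_eq⁴ = L(1−A)/(16πσd²): d = √[L(1−A)/(16πσT_eq⁴)].
d = √[8.04×10²⁴ × 0.70 / (16π × 5.67×10⁻⁸ × (385)⁴)] = 9.48×10⁹ m = 0.0634 AU.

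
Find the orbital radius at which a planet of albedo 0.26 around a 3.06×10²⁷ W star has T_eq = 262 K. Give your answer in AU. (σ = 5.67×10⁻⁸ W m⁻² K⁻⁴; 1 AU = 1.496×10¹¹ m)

d ≈ 2.74 AU

From T_eq⁴ = L(1−A)/(16πσd²): d = √[L(1−A)/(16πσT_eq⁴)].
d = √[3.06×10²⁷ × 0.74 / (16π × 5.67×10⁻⁸ × (262)⁴)] = 4.11×10¹¹ m = 2.74 AU.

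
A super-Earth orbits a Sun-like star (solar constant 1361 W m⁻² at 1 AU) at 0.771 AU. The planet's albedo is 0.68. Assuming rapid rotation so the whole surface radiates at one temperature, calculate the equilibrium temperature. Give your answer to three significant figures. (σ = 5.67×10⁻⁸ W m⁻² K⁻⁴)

Flux at 0.771 AU: S = 1361/0.771² = 2290 W m⁻².
Energy balance: absorbed = emitted ⇒ πR²·S(1−A) = 4πR²·σT_eq⁴, so T_eq⁴ = S(1−A)/(4σ).
T_eq = [2290 × 0.32 / (4 × 5.67×10⁻⁸)]^(1/4) = (3.23×10⁹)^(1/4) = 238 K.

T_eq ≈ 238 K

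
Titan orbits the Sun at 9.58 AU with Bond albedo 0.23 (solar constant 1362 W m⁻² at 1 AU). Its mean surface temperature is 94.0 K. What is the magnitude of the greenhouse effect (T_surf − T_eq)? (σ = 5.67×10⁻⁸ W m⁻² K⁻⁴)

ΔT ≈ 9.7 K

S = 1362/9.58² = 14.84 W m⁻².
T_eq = [S(1−A)/(4σ)]^(1/4) = [14.84×0.77/(4×5.67×10⁻⁸)]^(1/4) = 84.3 K.
ΔT = T_surf − T_eq = 94 − 84.3.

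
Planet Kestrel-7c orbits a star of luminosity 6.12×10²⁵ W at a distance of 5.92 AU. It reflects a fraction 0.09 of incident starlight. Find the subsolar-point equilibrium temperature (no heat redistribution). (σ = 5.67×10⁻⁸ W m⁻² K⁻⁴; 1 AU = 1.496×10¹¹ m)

d = 5.92 AU = 8.86×10¹¹ m.
Flux: S = L/(4πd²) = 6.12×10²⁵/(4π×(8.86×10¹¹)²) = 6.21 W m⁻².
At the subsolar point the surface absorbs S(1−A) and emits σT⁴ per unit area — no factor of 4, since only the local patch is in balance.
T = [6.21 × 0.91 / 5.67×10⁻⁸]^(1/4) = (9.97×10⁷)^(1/4) = 99.9 K.

T_ss ≈ 99.9 K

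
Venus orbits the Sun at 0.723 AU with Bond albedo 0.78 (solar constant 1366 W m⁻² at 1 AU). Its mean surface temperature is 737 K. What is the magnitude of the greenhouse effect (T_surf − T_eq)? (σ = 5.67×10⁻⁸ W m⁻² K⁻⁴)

ΔT ≈ 512.6 K

S = 1366/0.723² = 2613 W m⁻².
T_eq = [S(1−A)/(4σ)]^(1/4) = [2613×0.22/(4×5.67×10⁻⁸)]^(1/4) = 224.4 K.
ΔT = T_surf − T_eq = 737 − 224.4.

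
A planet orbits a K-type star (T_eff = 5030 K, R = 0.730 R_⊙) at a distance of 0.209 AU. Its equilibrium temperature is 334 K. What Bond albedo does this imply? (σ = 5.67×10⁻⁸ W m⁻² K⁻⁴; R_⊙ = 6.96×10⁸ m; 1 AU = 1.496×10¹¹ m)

A ≈ 0.71

R_⋆ = 0.730 × 6.96×10⁸ = 5.08×10⁸ m.
d = 0.209 AU = 3.13×10¹⁰ m.
L = 4πR_⋆²σT_⋆⁴ = 4π(5.08×10⁸)² × 5.67×10⁻⁸ × (5030)⁴ = 1.18×10²⁶ W.
S = L/(4πd²) = 9580 W m⁻².
From T_eq⁴ = S(1−A)/(4σ): 1−A = 4σT_eq⁴/S.
1−A = 4 × 5.67×10⁻⁸ × (334)⁴ / 9580 = 0.294.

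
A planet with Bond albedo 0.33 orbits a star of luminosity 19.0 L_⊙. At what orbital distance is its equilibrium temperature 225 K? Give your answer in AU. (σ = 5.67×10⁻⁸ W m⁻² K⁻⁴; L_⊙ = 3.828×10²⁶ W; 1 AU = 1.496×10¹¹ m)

L = 19.0 × 3.828×10²⁶ = 7.27×10²⁷ W.
From T_eq⁴ = L(1−A)/(16πσd²): d = √[L(1−A)/(16πσT_eq⁴)].
d = √[7.27×10²⁷ × 0.67 / (16π × 5.67×10⁻⁸ × (225)⁴)] = 8.17×10¹¹ m = 5.46 AU.

d ≈ 5.46 AU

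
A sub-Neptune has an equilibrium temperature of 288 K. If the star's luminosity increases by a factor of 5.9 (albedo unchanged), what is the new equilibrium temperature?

T_eq ∝ L^(1/4) · d^(−1/2).
T′ = 288 × 5.9^(1/4) = 449 K.

T_eq ≈ 449 K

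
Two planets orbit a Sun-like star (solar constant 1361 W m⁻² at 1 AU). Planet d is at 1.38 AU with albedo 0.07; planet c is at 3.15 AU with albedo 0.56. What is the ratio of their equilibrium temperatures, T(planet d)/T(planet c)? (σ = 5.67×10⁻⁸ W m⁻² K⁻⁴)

T_eq = [S₀(1−A)/(4σd²)]^(1/4), so T ∝ (1−A)^(1/4) / √d.
T₁ = [1361×0.93/(4×5.67×10⁻⁸×1.38²)]^(1/4) = 232.67 K.
T₂ = [1361×0.44/(4×5.67×10⁻⁸×3.15²)]^(1/4) = 127.72 K.

T₁/T₂ ≈ 1.822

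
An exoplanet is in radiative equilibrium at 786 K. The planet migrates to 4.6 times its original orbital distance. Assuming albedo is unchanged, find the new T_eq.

T_eq ∝ L^(1/4) · d^(−1/2).
T′ = 786 / 4.6^(1/2) = 366 K.

T_eq ≈ 366 K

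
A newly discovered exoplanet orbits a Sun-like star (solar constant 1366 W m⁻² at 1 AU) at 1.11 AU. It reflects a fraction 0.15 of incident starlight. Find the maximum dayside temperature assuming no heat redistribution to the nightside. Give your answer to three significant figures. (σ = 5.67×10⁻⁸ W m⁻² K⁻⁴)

Flux at 1.11 AU: S = 1366/1.11² = 1110 W m⁻².
With no redistribution each surface element balances locally: S(1−A) = σT⁴.
T = [1110 × 0.85 / 5.67×10⁻⁸]^(1/4) = (1.66×10¹⁰)^(1/4) = 359 K.

T_ss ≈ 359 K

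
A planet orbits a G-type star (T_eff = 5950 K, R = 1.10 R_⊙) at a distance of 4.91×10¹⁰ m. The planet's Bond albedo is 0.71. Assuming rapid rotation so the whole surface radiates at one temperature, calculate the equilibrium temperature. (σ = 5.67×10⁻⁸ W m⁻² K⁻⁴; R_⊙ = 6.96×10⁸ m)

R_⋆ = 1.10 × 6.96×10⁸ = 7.66×10⁸ m.
L = 4πR_⋆²σT_⋆⁴ = 4π(7.66×10⁸)² × 5.67×10⁻⁸ × (5950)⁴ = 5.23×10²⁶ W.
S = L/(4πd²) = 1.73×10⁴ W m⁻².
Energy balance: absorbed = emitted ⇒ πR²·S(1−A) = 4πR²·σT_eq⁴, so T_eq⁴ = S(1−A)/(4σ).
T_eq = [1.73×10⁴ × 0.29 / (4 × 5.67×10⁻⁸)]^(1/4) = (2.21×10¹⁰)^(1/4) = 386 K.

T_eq ≈ 386 K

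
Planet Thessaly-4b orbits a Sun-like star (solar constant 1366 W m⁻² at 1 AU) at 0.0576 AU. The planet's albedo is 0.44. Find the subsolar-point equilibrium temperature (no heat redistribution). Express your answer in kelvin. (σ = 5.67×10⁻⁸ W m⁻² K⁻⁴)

Flux at 0.0576 AU: S = 1366/0.0576² = 4.12×10⁵ W m⁻².
At the subsolar point the surface absorbs S(1−A) and emits σT⁴ per unit area — no factor of 4, since only the local patch is in balance.
T = [4.12×10⁵ × 0.56 / 5.67×10⁻⁸]^(1/4) = (4.07×10¹²)^(1/4) = 1420 K.

T_ss ≈ 1420 K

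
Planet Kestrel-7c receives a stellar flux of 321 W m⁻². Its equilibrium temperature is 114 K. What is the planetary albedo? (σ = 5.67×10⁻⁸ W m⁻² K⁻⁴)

From T_eq⁴ = S(1−A)/(4σ): 1−A = 4σT_eq⁴/S.
1−A = 4 × 5.67×10⁻⁸ × (114)⁴ / 321 = 0.119.

A ≈ 0.88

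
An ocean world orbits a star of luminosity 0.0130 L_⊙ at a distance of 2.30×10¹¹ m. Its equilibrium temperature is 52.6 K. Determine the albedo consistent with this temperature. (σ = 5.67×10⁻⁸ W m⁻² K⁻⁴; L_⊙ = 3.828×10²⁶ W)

A ≈ 0.77

L = 0.0130 × 3.828×10²⁶ = 4.98×10²⁴ W.
Flux: S = L/(4πd²) = 4.98×10²⁴/(4π×(2.30×10¹¹)²) = 7.49 W m⁻².
From T_eq⁴ = S(1−A)/(4σ): 1−A = 4σT_eq⁴/S.
1−A = 4 × 5.67×10⁻⁸ × (52.6)⁴ / 7.49 = 0.232.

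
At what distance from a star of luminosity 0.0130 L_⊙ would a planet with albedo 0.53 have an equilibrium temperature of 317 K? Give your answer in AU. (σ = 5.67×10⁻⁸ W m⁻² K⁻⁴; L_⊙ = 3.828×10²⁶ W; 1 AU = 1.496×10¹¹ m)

d ≈ 0.0603 AU

L = 0.0130 × 3.828×10²⁶ = 4.98×10²⁴ W.
From T_eq⁴ = L(1−A)/(16πσd²): d = √[L(1−A)/(16πσT_eq⁴)].
d = √[4.98×10²⁴ × 0.47 / (16π × 5.67×10⁻⁸ × (317)⁴)] = 9.01×10⁹ m = 0.0603 AU.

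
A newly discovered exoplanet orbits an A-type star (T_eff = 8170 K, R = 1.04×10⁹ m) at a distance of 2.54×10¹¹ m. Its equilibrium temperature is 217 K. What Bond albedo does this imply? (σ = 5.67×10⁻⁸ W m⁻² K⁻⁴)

L = 4πR_⋆²σT_⋆⁴ = 4π(1.04×10⁹)² × 5.67×10⁻⁸ × (8170)⁴ = 3.43×10²⁷ W.
S = L/(4πd²) = 4240 W m⁻².
From T_eq⁴ = S(1−A)/(4σ): 1−A = 4σT_eq⁴/S.
1−A = 4 × 5.67×10⁻⁸ × (217)⁴ / 4240 = 0.119.

A ≈ 0.88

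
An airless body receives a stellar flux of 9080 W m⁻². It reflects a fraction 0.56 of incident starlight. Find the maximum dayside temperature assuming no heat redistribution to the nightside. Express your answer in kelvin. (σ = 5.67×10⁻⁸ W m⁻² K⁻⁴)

With no redistribution each surface element balances locally: S(1−A) = σT⁴.
T = [9080 × 0.44 / 5.67×10⁻⁸]^(1/4) = (7.05×10¹⁰)^(1/4) = 515 K.

T_ss ≈ 515 K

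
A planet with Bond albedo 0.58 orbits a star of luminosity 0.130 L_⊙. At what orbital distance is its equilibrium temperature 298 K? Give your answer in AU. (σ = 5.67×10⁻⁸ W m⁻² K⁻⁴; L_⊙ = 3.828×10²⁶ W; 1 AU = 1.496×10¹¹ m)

d ≈ 0.204 AU

L = 0.130 × 3.828×10²⁶ = 4.98×10²⁵ W.
From T_eq⁴ = L(1−A)/(16πσd²): d = √[L(1−A)/(16πσT_eq⁴)].
d = √[4.98×10²⁵ × 0.42 / (16π × 5.67×10⁻⁸ × (298)⁴)] = 3.05×10¹⁰ m = 0.204 AU.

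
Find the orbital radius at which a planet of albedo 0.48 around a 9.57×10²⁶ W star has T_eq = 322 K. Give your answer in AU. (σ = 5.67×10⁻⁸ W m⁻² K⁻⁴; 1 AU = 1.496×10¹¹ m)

From T_eq⁴ = L(1−A)/(16πσd²): d = √[L(1−A)/(16πσT_eq⁴)].
d = √[9.57×10²⁶ × 0.52 / (16π × 5.67×10⁻⁸ × (322)⁴)] = 1.27×10¹¹ m = 0.852 AU.

d ≈ 0.852 AU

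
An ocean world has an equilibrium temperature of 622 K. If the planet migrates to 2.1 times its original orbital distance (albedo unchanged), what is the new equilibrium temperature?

T_eq ∝ L^(1/4) · d^(−1/2).
T′ = 622 / 2.1^(1/2) = 429 K.

T_eq ≈ 429 K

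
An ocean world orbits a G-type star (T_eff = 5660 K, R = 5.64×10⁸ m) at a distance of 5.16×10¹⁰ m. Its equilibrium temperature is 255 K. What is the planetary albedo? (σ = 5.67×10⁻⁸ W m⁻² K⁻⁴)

A ≈ 0.86

L = 4πR_⋆²σT_⋆⁴ = 4π(5.64×10⁸)² × 5.67×10⁻⁸ × (5660)⁴ = 2.33×10²⁶ W.
S = L/(4πd²) = 6950 W m⁻².
From T_eq⁴ = S(1−A)/(4σ): 1−A = 4σT_eq⁴/S.
1−A = 4 × 5.67×10⁻⁸ × (255)⁴ / 6950 = 0.138.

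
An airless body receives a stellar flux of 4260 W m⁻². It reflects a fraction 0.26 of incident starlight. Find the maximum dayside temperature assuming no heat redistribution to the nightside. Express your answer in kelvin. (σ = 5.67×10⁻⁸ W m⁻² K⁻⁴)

T_ss ≈ 486 K

With no redistribution each surface element balances locally: S(1−A) = σT⁴.
T = [4260 × 0.74 / 5.67×10⁻⁸]^(1/4) = (5.56×10¹⁰)^(1/4) = 486 K.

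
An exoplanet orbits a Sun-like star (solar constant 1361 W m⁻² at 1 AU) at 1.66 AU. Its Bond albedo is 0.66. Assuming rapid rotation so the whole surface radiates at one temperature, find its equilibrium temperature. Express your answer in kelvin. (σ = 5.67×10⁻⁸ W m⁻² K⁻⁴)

Flux at 1.66 AU: S = 1361/1.66² = 494 W m⁻².
Energy balance: absorbed = emitted ⇒ πR²·S(1−A) = 4πR²·σT_eq⁴, so T_eq⁴ = S(1−A)/(4σ).
T_eq = [494 × 0.34 / (4 × 5.67×10⁻⁸)]^(1/4) = (7.40×10⁸)^(1/4) = 165 K.

T_eq ≈ 165 K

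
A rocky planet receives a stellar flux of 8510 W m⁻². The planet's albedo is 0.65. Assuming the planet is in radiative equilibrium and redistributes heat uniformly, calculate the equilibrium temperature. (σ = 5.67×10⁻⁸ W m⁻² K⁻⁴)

T_eq ≈ 339 K

Energy balance: absorbed = emitted ⇒ πR²·S(1−A) = 4πR²·σT_eq⁴, so T_eq⁴ = S(1−A)/(4σ).
T_eq = [8510 × 0.35 / (4 × 5.67×10⁻⁸)]^(1/4) = (1.31×10¹⁰)^(1/4) = 339 K.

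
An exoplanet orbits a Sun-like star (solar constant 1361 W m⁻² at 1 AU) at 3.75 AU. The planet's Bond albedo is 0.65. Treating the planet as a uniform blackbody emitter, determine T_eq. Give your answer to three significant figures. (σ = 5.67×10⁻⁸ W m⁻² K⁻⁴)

Flux at 3.75 AU: S = 1361/3.75² = 96.8 W m⁻².
Energy balance: absorbed = emitted ⇒ πR²·S(1−A) = 4πR²·σT_eq⁴, so T_eq⁴ = S(1−A)/(4σ).
T_eq = [96.8 × 0.35 / (4 × 5.67×10⁻⁸)]^(1/4) = (1.49×10⁸)^(1/4) = 111 K.

T_eq ≈ 111 K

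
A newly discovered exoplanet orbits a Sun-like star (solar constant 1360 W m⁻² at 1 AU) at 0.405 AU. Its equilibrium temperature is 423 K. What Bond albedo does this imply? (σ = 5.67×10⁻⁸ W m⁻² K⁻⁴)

Flux at 0.405 AU: S = 1360/0.405² = 8290 W m⁻².
From T_eq⁴ = S(1−A)/(4σ): 1−A = 4σT_eq⁴/S.
1−A = 4 × 5.67×10⁻⁸ × (423)⁴ / 8290 = 0.876.

A ≈ 0.12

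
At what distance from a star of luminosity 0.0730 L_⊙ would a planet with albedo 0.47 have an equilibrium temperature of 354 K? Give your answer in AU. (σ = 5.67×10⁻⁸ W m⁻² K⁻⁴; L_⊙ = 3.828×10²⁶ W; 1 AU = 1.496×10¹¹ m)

d ≈ 0.122 AU

L = 0.0730 × 3.828×10²⁶ = 2.79×10²⁵ W.
From T_eq⁴ = L(1−A)/(16πσd²): d = √[L(1−A)/(16πσT_eq⁴)].
d = √[2.79×10²⁵ × 0.53 / (16π × 5.67×10⁻⁸ × (354)⁴)] = 1.82×10¹⁰ m = 0.122 AU.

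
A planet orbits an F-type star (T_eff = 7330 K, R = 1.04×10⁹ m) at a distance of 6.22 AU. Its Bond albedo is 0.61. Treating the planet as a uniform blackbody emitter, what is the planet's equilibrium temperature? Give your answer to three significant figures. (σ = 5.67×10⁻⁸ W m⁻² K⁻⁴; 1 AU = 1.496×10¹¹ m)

T_eq ≈ 137 K

d = 6.22 AU = 9.31×10¹¹ m.
L = 4πR_⋆²σT_⋆⁴ = 4π(1.04×10⁹)² × 5.67×10⁻⁸ × (7330)⁴ = 2.22×10²⁷ W.
S = L/(4πd²) = 204 W m⁻².
Energy balance: absorbed = emitted ⇒ πR²·S(1−A) = 4πR²·σT_eq⁴, so T_eq⁴ = S(1−A)/(4σ).
T_eq = [204 × 0.39 / (4 × 5.67×10⁻⁸)]^(1/4) = (3.52×10⁸)^(1/4) = 137 K.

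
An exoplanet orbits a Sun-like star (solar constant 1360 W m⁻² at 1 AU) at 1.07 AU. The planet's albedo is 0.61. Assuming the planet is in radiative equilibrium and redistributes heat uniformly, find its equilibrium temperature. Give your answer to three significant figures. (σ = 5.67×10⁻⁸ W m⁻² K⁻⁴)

T_eq ≈ 213 K

Flux at 1.07 AU: S = 1360/1.07² = 1190 W m⁻².
Energy balance: absorbed = emitted ⇒ πR²·S(1−A) = 4πR²·σT_eq⁴, so T_eq⁴ = S(1−A)/(4σ).
T_eq = [1190 × 0.39 / (4 × 5.67×10⁻⁸)]^(1/4) = (2.04×10⁹)^(1/4) = 213 K.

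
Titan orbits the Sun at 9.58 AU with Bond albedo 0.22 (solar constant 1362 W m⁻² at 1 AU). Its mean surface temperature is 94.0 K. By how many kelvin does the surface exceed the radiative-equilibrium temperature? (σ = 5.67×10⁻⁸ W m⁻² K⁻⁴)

S = 1362/9.58² = 14.84 W m⁻².
T_eq = [S(1−A)/(4σ)]^(1/4) = [14.84×0.78/(4×5.67×10⁻⁸)]^(1/4) = 84.5 K.
ΔT = T_surf − T_eq = 94 − 84.5.

ΔT ≈ 9.5 K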